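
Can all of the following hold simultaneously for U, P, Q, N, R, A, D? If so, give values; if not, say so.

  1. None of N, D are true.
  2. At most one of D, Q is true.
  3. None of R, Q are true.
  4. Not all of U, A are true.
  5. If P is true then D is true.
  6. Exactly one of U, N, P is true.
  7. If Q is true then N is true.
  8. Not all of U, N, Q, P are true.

U: True, P: False, Q: False, N: False, R: False, A: False, D: False

  (1) {N, D}: 0 true — none ✓
  (2) {D, Q}: 0 true — at most one ✓
  (3) {R, Q}: 0 true — none ✓
  (4) {U, A}: 1/2 true — not all ✓
  (5) P=F ⇒ D: vacuous ✓
  (6) {U, N, P}: 1 true — exactly one ✓
  (7) Q=F ⇒ N: vacuous ✓
  (8) {U, N, Q, P}: 1/4 true — not all ✓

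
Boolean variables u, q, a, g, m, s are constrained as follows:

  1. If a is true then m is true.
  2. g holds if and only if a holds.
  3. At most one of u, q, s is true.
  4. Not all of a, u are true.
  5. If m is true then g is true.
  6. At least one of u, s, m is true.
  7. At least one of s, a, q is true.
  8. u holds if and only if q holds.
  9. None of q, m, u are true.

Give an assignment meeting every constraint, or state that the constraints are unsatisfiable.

u = False, q = False, a = False, g = False, m = False, s = True

  (1) a=F ⇒ m: vacuous ✓
  (2) g=F, a=F — same ✓
  (3) {u, q, s}: 1 true — at most one ✓
  (4) {a, u}: 0/2 true — not all ✓
  (5) m=F ⇒ g: vacuous ✓
  (6) {u, s, m}: 1 true — at least one ✓
  (7) {s, a, q}: 1 true — at least one ✓
  (8) u=F, q=F — same ✓
  (9) {q, m, u}: 0 true — none ✓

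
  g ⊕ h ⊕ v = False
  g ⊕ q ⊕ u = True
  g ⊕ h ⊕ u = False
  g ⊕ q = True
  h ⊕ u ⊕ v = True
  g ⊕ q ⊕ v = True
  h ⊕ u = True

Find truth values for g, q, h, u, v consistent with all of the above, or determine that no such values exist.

g = True, q = False, h = True, u = False, v = False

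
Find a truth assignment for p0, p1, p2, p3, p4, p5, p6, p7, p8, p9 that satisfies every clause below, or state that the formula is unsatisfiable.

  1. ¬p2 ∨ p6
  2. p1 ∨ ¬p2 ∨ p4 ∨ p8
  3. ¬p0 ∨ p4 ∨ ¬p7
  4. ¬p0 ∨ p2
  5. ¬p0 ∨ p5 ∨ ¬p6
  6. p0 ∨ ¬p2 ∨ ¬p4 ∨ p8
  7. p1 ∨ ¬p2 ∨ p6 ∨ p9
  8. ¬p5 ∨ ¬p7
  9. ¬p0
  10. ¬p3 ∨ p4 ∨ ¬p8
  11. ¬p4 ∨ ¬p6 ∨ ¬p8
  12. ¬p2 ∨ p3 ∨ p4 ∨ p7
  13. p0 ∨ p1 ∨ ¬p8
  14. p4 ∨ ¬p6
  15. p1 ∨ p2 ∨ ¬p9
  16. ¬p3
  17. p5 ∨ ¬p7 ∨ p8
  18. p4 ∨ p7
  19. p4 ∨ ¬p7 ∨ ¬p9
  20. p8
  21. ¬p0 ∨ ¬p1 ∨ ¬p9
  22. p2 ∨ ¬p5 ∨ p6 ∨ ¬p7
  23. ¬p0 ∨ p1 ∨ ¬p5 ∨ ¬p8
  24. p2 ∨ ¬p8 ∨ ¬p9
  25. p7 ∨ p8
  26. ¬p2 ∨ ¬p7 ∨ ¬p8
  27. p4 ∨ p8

p0: False; p1: True; p2: False; p3: False; p4: True; p5: True; p6: False; p7: False; p8: True; p9: False

Unit clause (¬p0) forces p0 = False.
Unit clause (¬p3) forces p3 = False.
Unit clause (p8) forces p8 = True.
In (p0 ∨ p1 ∨ ¬p8) only p1 is left, so p1 = True.
Try p2 = True:
  (¬p2 ∨ p6) forces p6 = True.
  (¬p4 ∨ ¬p6 ∨ ¬p8) forces p4 = False.
  clause (p4 ∨ ¬p6) is falsified — backtrack.
So p2 = False.
  then (p2 ∨ ¬p8 ∨ ¬p9) forces p9 = False.
Set p4 = True.
  then (¬p4 ∨ ¬p6 ∨ ¬p8) forces p6 = False.
Set p5 = True.
  then (¬p5 ∨ ¬p7) forces p7 = False.
All clauses satisfied.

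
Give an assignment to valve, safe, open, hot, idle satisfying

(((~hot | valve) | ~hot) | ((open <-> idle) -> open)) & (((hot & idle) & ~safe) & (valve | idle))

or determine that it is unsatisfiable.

valve = True, safe = False, open = True, hot = True, idle = True

  ((~hot | valve) | ~hot) | ((open <-> idle) -> open) = True
    (~hot | valve) | ~hot = True
      ~hot | valve = True
        ~hot = False
      ~hot = False
    (open <-> idle) -> open = True
      open <-> idle = True
  ((hot & idle) & ~safe) & (valve | idle) = True
    (hot & idle) & ~safe = True
      hot & idle = True
      ~safe = True
    valve | idle = True
Both conjuncts True, so the formula holds.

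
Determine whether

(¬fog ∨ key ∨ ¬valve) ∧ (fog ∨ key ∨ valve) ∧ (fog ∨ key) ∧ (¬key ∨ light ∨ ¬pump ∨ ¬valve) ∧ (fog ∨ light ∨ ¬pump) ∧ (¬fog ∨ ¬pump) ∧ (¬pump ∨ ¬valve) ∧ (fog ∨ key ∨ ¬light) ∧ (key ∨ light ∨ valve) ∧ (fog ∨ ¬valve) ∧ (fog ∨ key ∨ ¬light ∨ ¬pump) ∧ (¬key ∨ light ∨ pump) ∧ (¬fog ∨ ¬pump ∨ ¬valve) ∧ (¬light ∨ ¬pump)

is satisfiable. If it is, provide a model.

fog = True, valve = False, light = True, pump = False, key = True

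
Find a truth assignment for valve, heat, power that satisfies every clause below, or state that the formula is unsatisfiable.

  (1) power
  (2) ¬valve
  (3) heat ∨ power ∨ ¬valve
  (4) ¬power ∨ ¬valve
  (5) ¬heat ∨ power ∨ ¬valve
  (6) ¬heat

valve=F, heat=F, power=T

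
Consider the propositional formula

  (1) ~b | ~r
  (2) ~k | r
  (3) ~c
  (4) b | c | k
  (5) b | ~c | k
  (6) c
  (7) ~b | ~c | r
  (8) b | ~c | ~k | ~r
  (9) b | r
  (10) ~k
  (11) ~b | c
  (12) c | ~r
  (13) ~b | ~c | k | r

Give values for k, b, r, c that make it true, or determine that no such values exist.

Unsatisfiable — no assignment works.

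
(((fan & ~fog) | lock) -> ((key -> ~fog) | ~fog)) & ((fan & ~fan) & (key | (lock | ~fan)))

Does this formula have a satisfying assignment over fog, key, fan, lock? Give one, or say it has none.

Case fan = True: the conjunct ~fan is False.
Case fan = False: the conjunct fan is False.
Both cases fail — unsatisfiable.

Unsatisfiable — no assignment works.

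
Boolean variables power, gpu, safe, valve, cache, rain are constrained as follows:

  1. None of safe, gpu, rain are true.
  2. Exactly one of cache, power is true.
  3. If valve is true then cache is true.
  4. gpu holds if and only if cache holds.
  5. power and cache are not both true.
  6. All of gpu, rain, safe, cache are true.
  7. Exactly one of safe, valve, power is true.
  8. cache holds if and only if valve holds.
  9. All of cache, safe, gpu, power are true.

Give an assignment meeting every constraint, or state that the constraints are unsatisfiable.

UNSATISFIABLE

Case gpu = True:
  Constraint (1) is violated (gpu=T) — contradiction.
Case gpu = False:
  Constraint (6) is violated (gpu=F) — contradiction.
Both cases fail — unsatisfiable.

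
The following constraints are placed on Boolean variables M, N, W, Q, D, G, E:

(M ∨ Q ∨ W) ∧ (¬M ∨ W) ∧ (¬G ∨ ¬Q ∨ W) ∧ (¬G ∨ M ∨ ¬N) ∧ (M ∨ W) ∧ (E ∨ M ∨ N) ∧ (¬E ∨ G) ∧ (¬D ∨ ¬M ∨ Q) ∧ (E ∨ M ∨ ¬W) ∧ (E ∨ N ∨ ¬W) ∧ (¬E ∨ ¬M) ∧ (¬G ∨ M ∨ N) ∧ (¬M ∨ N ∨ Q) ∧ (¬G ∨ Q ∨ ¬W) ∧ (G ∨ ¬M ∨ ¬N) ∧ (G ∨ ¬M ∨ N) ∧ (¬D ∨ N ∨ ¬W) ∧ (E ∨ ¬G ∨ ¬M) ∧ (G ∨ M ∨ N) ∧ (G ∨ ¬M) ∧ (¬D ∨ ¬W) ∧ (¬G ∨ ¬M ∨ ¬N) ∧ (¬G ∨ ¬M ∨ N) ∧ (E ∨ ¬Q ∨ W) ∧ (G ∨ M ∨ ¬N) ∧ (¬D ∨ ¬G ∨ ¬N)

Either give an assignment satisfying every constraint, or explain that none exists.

Unsatisfiable — no assignment works.

Case M = True:
  (¬M ∨ W) forces W = True.
  (¬E ∨ ¬M) forces E = False.
  (E ∨ N ∨ ¬W) forces N = True.
  (G ∨ ¬M ∨ ¬N) forces G = True.
  Clause (E ∨ ¬G ∨ ¬M) is falsified — contradiction.
Case M = False:
  (M ∨ W) forces W = True.
  (E ∨ M ∨ ¬W) forces E = True.
  (¬E ∨ G) forces G = True.
  (¬G ∨ M ∨ ¬N) forces N = False.
  Clause (¬G ∨ M ∨ N) is falsified — contradiction.
Both cases fail, so the formula is unsatisfiable.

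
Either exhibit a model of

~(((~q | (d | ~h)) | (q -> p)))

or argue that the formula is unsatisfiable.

h: True, d: False, q: True, p: False

  ~(((~q | (d | ~h)) | (q -> p))) = True
    (~q | (d | ~h)) | (q -> p) = False
      ~q | (d | ~h) = False
        ~q = False
        d | ~h = False
          ~h = False
      q -> p = False
The formula evaluates to True.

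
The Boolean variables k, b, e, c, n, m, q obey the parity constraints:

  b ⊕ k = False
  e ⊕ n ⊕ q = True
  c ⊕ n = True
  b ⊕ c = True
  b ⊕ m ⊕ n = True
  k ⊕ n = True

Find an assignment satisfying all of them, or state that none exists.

Unsatisfiable — no assignment works.

Adding constraints 1, 3, 4, 6 mod 2: every variable appears an even number of times on the left, so the left side is 0.
But the right sides sum to 1 (mod 2). 0 ≠ 1 — the system is inconsistent.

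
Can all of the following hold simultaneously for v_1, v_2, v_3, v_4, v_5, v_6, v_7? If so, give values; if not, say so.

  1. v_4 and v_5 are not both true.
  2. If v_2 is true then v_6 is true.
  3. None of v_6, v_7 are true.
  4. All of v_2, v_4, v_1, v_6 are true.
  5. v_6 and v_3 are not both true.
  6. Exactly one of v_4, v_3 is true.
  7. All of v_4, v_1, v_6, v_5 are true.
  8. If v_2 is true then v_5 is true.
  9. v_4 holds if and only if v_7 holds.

Case v_6 = True:
  Constraint (3) is violated (v_6=T) — contradiction.
Case v_6 = False:
  Constraint (4) is violated (v_6=F) — contradiction.
Both cases fail — unsatisfiable.

UNSATISFIABLE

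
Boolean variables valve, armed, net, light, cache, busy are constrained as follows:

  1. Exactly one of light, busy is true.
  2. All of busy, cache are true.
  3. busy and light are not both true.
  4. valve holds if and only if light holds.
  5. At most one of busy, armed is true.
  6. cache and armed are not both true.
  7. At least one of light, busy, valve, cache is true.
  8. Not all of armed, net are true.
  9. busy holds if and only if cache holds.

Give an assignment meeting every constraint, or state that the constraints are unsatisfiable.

valve = False, armed = False, net = False, light = False, cache = True, busy = True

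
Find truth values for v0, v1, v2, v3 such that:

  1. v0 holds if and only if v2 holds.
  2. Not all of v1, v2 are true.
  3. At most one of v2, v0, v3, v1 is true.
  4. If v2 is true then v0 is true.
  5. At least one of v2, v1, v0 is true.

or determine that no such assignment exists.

v0 = False; v1 = True; v2 = False; v3 = False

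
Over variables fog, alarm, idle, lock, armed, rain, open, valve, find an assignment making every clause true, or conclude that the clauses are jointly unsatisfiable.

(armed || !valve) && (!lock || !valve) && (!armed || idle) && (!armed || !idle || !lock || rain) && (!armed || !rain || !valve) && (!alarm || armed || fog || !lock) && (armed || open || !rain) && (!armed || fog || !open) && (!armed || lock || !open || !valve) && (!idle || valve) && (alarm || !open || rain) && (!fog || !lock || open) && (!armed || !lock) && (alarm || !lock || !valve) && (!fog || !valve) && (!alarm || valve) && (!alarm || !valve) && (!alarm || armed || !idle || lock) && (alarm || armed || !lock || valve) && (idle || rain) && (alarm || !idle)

fog = False, alarm = False, idle = False, lock = False, armed = False, rain = True, open = True, valve = False

Set fog = False.
Try alarm = True:
  (!alarm || valve) forces valve = True.
  clause (!alarm || !valve) is falsified — backtrack.
So alarm = False.
  then (alarm || !idle) forces idle = False.
  then (!armed || idle) forces armed = False.
  then (idle || rain) forces rain = True.
  then (armed || !valve) forces valve = False.
  then (armed || open || !rain) forces open = True.
  then (alarm || armed || !lock || valve) forces lock = False.
All clauses satisfied.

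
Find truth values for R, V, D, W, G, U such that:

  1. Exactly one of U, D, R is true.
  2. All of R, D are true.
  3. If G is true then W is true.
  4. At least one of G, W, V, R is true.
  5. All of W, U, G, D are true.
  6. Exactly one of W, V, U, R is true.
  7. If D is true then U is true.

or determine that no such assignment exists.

Unsatisfiable

Case W = True:
  (2) forces R = True.
  Constraint (6) is violated (W=T, R=T) — contradiction.
Case W = False:
  Constraint (5) is violated (W=F) — contradiction.
Both cases fail — unsatisfiable.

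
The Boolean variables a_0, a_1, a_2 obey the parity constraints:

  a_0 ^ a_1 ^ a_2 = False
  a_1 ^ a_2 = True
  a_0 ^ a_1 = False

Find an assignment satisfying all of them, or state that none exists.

a_0=T; a_1=T; a_2=F

a_0 ^ a_1 ^ a_2 = T ^ T ^ F = False ✓
a_1 ^ a_2 = T ^ F = True ✓
a_0 ^ a_1 = T ^ T = False ✓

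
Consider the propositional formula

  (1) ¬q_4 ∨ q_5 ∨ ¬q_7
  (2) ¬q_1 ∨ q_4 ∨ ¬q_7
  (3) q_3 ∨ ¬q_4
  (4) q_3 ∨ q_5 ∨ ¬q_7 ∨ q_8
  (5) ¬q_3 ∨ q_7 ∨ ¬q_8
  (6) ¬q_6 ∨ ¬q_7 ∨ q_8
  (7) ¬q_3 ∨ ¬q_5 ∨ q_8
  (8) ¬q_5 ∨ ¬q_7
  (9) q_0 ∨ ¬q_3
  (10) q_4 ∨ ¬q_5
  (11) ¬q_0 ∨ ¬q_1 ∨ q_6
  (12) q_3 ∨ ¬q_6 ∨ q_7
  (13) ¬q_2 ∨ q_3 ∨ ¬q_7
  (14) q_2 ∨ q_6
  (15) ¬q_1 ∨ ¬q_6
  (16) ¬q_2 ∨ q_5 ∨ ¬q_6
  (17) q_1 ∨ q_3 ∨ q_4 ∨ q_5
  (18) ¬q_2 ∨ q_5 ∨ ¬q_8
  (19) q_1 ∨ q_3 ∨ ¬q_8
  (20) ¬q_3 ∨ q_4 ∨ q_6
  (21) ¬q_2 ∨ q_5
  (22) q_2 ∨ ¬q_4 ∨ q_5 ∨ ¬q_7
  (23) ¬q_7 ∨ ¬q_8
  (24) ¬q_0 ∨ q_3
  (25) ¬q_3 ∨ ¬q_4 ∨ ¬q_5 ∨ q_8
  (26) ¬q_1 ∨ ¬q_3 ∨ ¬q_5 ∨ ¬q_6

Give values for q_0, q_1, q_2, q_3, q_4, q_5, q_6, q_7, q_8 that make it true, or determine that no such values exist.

Set q_0 = True.
  then (¬q_0 ∨ q_3) forces q_3 = True.
Try q_1 = True:
  (¬q_0 ∨ ¬q_1 ∨ q_6) forces q_6 = True.
  clause (¬q_1 ∨ ¬q_6) is falsified — backtrack.
So q_1 = False.
Set q_2 = False.
  then (q_2 ∨ q_6) forces q_6 = True.
Set q_4 = True.
Try q_5 = True:
  (¬q_3 ∨ ¬q_5 ∨ q_8) forces q_8 = True.
  (¬q_3 ∨ q_7 ∨ ¬q_8) forces q_7 = True.
  clause (¬q_5 ∨ ¬q_7) is falsified — backtrack.
So q_5 = False.
  then (¬q_4 ∨ q_5 ∨ ¬q_7) forces q_7 = False.
  then (¬q_3 ∨ q_7 ∨ ¬q_8) forces q_8 = False.
All clauses satisfied.

q_0 = True, q_1 = False, q_2 = False, q_3 = True, q_4 = True, q_5 = False, q_6 = True, q_7 = False, q_8 = False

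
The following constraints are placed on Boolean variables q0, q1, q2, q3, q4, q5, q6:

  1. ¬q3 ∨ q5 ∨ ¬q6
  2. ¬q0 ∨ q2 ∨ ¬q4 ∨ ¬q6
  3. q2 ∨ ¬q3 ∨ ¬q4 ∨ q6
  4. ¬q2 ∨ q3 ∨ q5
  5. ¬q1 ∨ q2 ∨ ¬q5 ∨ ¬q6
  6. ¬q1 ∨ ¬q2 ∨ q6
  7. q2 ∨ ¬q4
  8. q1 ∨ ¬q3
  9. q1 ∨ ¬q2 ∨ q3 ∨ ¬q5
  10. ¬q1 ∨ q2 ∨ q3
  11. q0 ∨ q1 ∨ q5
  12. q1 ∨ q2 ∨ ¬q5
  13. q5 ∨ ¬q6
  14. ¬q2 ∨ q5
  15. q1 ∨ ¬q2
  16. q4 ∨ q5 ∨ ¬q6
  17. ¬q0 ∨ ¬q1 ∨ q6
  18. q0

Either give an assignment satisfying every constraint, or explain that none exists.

q0: True, q1: True, q2: True, q3: True, q4: False, q5: True, q6: True

Unit clause (q0) forces q0 = True.
Set q1 = True.
  then (¬q0 ∨ ¬q1 ∨ q6) forces q6 = True.
  then (q5 ∨ ¬q6) forces q5 = True.
  then (¬q1 ∨ q2 ∨ ¬q5 ∨ ¬q6) forces q2 = True.
Set q3 = True.
Set q4 = False.
All clauses satisfied.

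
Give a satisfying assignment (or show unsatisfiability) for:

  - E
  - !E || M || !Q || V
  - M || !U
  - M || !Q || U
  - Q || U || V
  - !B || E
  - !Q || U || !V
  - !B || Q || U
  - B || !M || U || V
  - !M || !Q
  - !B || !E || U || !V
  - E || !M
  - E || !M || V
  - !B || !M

E = True; Q = False; M = True; U = True; V = True; B = False

Unit clause (E) forces E = True.
Try Q = True:
  (!M || !Q) forces M = False.
  (!E || M || !Q || V) forces V = True.
  (M || !U) forces U = False.
  clause (M || !Q || U) is falsified — backtrack.
So Q = False.
Set M = True.
  then (!B || !M) forces B = False.
Set U = True.
Set V = True.
All clauses satisfied.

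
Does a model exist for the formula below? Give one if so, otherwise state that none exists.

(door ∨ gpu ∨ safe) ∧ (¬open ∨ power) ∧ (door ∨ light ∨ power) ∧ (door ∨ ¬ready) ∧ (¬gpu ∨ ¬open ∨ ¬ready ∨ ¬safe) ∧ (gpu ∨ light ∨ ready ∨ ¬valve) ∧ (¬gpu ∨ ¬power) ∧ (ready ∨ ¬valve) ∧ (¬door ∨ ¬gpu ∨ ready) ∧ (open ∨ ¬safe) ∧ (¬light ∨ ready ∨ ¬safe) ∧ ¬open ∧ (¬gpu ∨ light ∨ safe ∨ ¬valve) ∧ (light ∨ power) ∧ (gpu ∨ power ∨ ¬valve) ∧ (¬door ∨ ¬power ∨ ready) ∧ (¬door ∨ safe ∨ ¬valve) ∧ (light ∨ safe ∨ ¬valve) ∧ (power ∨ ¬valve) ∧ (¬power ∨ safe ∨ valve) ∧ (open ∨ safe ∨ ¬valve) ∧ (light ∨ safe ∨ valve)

light: True; ready: True; gpu: False; valve: False; open: False; safe: False; power: False; door: True

Unit clause (¬open) forces open = False.
In (open ∨ ¬safe) only ¬safe is left, so safe = False.
In (open ∨ safe ∨ ¬valve) only ¬valve is left, so valve = False.
In (light ∨ safe ∨ valve) only light is left, so light = True.
In (¬power ∨ safe ∨ valve) only ¬power is left, so power = False.
Set ready = True.
  then (door ∨ ¬ready) forces door = True.
Set gpu = False.
All clauses satisfied.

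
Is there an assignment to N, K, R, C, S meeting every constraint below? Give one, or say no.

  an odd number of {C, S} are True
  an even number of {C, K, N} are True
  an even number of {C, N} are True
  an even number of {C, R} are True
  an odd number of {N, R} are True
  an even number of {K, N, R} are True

Adding constraints 3, 4, 5 mod 2: every variable appears an even number of times on the left, so the left side is 0.
But the right sides sum to 1 (mod 2). 0 ≠ 1 — the system is inconsistent.

Unsatisfiable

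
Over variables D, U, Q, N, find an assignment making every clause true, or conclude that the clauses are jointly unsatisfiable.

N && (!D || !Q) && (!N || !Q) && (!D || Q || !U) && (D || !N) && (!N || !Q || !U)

Unit clause (N) forces N = True.
In (!N || !Q) only !Q is left, so Q = False.
In (D || !N) only D is left, so D = True.
In (!D || Q || !U) only !U is left, so U = False.
Check each clause:
  (N): N holds.
  (!D || !Q): !Q holds.
  (!N || !Q): !Q holds.
  (!D || Q || !U): !U holds.
  (D || !N): D holds.
  (!N || !Q || !U): !Q holds.
All clauses satisfied.

D = True, U = False, Q = False, N = True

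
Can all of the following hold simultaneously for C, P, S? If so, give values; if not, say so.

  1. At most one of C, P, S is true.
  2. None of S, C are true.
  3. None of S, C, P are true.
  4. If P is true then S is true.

C: False, P: False, S: False

  (1) {C, P, S}: 0 true — at most one ✓
  (2) {S, C}: 0 true — none ✓
  (3) {S, C, P}: 0 true — none ✓
  (4) P=F ⇒ S: vacuous ✓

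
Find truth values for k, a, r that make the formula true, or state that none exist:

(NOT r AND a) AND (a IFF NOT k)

k = False, a = True, r = False

  NOT r AND a = True
    NOT r = True
  a IFF NOT k = True
    NOT k = True
Both conjuncts True, so the formula holds.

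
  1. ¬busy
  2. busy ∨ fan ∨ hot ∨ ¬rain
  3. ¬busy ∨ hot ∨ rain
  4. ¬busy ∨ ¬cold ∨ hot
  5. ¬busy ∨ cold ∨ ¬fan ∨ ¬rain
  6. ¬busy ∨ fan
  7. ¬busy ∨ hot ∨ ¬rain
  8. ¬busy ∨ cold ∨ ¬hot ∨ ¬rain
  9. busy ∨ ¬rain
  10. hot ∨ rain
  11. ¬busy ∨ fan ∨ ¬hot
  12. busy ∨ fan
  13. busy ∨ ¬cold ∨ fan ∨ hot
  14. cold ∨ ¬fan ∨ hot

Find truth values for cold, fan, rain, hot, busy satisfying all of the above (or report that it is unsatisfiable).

Unit clause (¬busy) forces busy = False.
In (busy ∨ ¬rain) only ¬rain is left, so rain = False.
In (hot ∨ rain) only hot is left, so hot = True.
In (busy ∨ fan) only fan is left, so fan = True.
Set cold = False.
All clauses satisfied.

cold = False, fan = True, rain = False, hot = True, busy = False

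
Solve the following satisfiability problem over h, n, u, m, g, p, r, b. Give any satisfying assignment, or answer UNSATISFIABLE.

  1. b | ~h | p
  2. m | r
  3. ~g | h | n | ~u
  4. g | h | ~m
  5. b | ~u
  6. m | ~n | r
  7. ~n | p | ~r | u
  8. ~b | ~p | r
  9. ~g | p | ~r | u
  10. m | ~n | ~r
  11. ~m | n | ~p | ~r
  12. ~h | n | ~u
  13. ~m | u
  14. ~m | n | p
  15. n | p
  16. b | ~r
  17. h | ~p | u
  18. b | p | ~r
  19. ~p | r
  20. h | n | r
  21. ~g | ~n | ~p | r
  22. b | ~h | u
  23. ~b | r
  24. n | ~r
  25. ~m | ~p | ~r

h=F, n=T, u=T, m=T, g=T, p=F, r=T, b=T

Set h = False.
Set n = True.
Try u = False:
  (~m | u) forces m = False.
  (m | r) forces r = True.
  clause (m | ~n | ~r) is falsified — backtrack.
So u = True.
  then (b | ~u) forces b = True.
  then (~b | r) forces r = True.
  then (m | ~n | ~r) forces m = True.
  then (~m | ~p | ~r) forces p = False.
  then (g | h | ~m) forces g = True.
All clauses satisfied.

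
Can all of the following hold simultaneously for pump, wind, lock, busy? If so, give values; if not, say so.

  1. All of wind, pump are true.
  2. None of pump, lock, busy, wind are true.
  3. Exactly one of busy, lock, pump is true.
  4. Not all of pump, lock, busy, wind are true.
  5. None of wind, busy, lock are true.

Case pump = True:
  Constraint (2) is violated (pump=T) — contradiction.
Case pump = False:
  Constraint (1) is violated (pump=F) — contradiction.
Both cases fail — unsatisfiable.

No satisfying assignment exists.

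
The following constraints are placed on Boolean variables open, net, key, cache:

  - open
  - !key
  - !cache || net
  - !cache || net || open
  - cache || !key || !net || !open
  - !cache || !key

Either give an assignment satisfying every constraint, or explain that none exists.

open = True, net = False, key = False, cache = False

Unit clause (open) forces open = True.
Unit clause (!key) forces key = False.
Set net = False.
  then (!cache || net) forces cache = False.
Check each clause:
  (open): open holds.
  (!key): !key holds.
  (!cache || net): !cache holds.
  (!cache || net || open): !cache holds.
  (cache || !key || !net || !open): !key holds.
  (!cache || !key): !cache holds.
All clauses satisfied.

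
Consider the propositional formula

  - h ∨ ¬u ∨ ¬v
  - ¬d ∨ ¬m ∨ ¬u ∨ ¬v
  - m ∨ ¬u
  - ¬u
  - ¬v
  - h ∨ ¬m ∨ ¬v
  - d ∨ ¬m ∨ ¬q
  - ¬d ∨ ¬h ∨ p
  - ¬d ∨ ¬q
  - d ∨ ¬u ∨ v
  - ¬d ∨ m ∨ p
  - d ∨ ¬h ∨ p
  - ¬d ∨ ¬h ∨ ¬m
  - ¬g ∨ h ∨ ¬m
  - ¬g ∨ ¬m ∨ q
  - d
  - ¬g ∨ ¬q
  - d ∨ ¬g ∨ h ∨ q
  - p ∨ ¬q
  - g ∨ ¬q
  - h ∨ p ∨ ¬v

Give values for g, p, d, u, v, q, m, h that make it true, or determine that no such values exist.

g=F; p=F; d=T; u=F; v=F; q=F; m=T; h=F

Unit clause (¬u) forces u = False.
Unit clause (¬v) forces v = False.
Unit clause (d) forces d = True.
In (¬d ∨ ¬q) only ¬q is left, so q = False.
Set g = False.
Set p = False.
  then (¬d ∨ ¬h ∨ p) forces h = False.
  then (¬d ∨ m ∨ p) forces m = True.
All clauses satisfied.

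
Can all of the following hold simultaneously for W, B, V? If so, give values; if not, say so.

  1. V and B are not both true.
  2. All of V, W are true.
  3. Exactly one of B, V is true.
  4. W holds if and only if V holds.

W: True, B: False, V: True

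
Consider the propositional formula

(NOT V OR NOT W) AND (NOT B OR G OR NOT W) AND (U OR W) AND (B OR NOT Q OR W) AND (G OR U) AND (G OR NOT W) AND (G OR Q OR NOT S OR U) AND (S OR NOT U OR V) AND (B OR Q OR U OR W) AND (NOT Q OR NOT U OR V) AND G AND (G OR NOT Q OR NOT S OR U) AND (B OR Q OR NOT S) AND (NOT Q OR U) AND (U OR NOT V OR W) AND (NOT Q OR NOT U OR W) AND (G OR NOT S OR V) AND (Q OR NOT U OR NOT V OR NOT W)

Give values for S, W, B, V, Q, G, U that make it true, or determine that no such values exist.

S=T, W=T, B=T, V=F, Q=F, G=T, U=F

Unit clause (G) forces G = True.
Set S = True.
Set W = True.
  then (NOT V OR NOT W) forces V = False.
Try B = False:
  (B OR Q OR NOT S) forces Q = True.
  (NOT Q OR NOT U OR V) forces U = False.
  clause (NOT Q OR U) is falsified — backtrack.
So B = True.
Set Q = False.
Set U = False.
All clauses satisfied.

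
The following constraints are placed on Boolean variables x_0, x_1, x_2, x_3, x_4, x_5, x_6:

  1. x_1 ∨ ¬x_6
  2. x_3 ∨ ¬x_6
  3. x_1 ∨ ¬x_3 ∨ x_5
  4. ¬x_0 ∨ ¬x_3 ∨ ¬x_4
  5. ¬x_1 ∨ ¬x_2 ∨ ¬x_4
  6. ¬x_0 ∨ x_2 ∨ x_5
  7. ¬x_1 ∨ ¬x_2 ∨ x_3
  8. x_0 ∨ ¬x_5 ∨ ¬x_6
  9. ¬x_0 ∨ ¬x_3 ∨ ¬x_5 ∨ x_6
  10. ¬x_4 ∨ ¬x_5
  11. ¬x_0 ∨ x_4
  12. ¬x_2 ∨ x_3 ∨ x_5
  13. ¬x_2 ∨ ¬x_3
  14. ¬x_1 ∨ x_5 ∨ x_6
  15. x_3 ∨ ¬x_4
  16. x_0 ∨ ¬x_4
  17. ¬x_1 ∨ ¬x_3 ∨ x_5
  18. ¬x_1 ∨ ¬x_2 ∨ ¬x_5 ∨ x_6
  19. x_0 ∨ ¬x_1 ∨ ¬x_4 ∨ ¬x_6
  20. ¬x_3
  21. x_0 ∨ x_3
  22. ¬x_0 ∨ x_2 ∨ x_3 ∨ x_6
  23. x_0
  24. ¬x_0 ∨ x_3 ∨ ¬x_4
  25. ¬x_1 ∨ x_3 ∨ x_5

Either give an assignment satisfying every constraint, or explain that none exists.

Case x_0 = True:
  (¬x_0 ∨ x_4) forces x_4 = True.
  (¬x_0 ∨ ¬x_3 ∨ ¬x_4) forces x_3 = False.
  Clause (x_3 ∨ ¬x_4) is falsified — contradiction.
Case x_0 = False:
  Clause (x_0) is falsified — contradiction.
Both cases fail, so the formula is unsatisfiable.

The formula is unsatisfiable.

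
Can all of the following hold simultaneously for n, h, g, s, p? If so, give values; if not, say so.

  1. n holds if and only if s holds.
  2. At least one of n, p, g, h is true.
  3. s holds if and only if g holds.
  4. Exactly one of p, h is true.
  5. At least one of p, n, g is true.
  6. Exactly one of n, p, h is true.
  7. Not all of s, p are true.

n = False; h = False; g = False; s = False; p = True

  (1) n=F, s=F — same ✓
  (2) {n, p, g, h}: 1 true — at least one ✓
  (3) s=F, g=F — same ✓
  (4) {p, h}: 1 true — exactly one ✓
  (5) {p, n, g}: 1 true — at least one ✓
  (6) {n, p, h}: 1 true — exactly one ✓
  (7) {s, p}: 1/2 true — not all ✓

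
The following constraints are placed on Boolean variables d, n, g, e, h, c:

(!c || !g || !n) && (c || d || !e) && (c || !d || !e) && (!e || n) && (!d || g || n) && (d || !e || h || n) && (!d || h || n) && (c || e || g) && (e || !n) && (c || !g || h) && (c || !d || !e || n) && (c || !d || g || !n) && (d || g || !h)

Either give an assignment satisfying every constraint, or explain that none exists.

Set d = False.
Set n = False.
  then (!e || n) forces e = False.
Set g = True.
Set h = True.
Set c = True.
All clauses satisfied.

d = False; n = False; g = True; e = False; h = True; c = True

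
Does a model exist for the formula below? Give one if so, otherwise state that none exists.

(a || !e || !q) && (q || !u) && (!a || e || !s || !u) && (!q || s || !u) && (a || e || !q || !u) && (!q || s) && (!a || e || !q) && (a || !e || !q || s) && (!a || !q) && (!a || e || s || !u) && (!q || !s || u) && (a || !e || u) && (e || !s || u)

Try q = True:
  (!q || s) forces s = True.
  (!a || !q) forces a = False.
  (a || !e || !q) forces e = False.
  (a || e || !q || !u) forces u = False.
  clause (!q || !s || u) is falsified — backtrack.
So q = False.
  then (q || !u) forces u = False.
Set a = True.
Set e = True.
Set s = False.
All clauses satisfied.

q=F; u=F; a=T; e=T; s=F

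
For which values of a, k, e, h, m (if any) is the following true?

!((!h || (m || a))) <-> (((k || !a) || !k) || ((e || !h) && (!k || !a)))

a=F; k=T; e=F; h=T; m=F

  !((!h || (m || a))) <-> (((k || !a) || !k) || ((e || !h) && (!k || !a))) = True
    !((!h || (m || a))) = True
      !h || (m || a) = False
        !h = False
        m || a = False
    ((k || !a) || !k) || ((e || !h) && (!k || !a)) = True
      (k || !a) || !k = True
        k || !a = True
          !a = True
        !k = False
      (e || !h) && (!k || !a) = False
        e || !h = False
          !h = False
        !k || !a = True
          !k = False
          !a = True
The formula evaluates to True.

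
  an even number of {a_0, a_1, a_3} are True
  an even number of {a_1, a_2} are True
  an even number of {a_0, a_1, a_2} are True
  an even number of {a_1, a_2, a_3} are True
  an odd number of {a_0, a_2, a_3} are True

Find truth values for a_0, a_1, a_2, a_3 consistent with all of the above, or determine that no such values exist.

Adding constraints 1, 2, 5 mod 2: every variable appears an even number of times on the left, so the left side is 0.
But the right sides sum to 1 (mod 2). 0 ≠ 1 — the system is inconsistent.

No satisfying assignment exists.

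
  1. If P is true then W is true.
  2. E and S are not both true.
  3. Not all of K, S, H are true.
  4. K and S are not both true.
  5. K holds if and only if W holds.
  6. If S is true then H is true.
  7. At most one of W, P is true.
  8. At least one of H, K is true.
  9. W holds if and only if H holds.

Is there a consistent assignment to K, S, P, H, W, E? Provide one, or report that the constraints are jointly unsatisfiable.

K=T, S=F, P=F, H=T, W=T, E=F

  (1) P=F ⇒ W: vacuous ✓
  (2) E=F, S=F — not both ✓
  (3) {K, S, H}: 2/3 true — not all ✓
  (4) K=T, S=F — not both ✓
  (5) K=T, W=T — same ✓
  (6) S=F ⇒ H: vacuous ✓
  (7) {W, P}: 1 true — at most one ✓
  (8) {H, K}: 2 true — at least one ✓
  (9) W=T, H=T — same ✓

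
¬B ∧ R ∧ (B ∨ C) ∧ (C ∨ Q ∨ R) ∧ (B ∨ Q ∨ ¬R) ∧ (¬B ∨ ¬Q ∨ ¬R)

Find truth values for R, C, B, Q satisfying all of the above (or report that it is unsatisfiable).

Unit clause (¬B) forces B = False.
Unit clause (R) forces R = True.
In (B ∨ C) only C is left, so C = True.
In (B ∨ Q ∨ ¬R) only Q is left, so Q = True.
Check each clause:
  (¬B): ¬B holds.
  (R): R holds.
  (B ∨ C): C holds.
  (C ∨ Q ∨ R): C holds.
  (B ∨ Q ∨ ¬R): Q holds.
  (¬B ∨ ¬Q ∨ ¬R): ¬B holds.
All clauses satisfied.

R: True, C: True, B: False, Q: True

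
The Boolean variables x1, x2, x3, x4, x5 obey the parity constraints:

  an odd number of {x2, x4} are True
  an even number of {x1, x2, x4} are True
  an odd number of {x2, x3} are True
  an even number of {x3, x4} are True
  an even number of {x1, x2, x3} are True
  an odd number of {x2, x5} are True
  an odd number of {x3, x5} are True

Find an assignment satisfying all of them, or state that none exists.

Adding constraints 3, 6, 7 mod 2: every variable appears an even number of times on the left, so the left side is 0.
But the right sides sum to 1 (mod 2). 0 ≠ 1 — the system is inconsistent.

Unsatisfiable — no assignment works.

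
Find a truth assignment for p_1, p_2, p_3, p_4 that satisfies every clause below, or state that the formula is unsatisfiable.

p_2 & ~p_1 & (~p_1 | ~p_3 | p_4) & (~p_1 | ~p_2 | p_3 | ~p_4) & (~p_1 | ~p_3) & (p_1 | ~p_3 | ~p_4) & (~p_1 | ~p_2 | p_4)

p_1 = False, p_2 = True, p_3 = True, p_4 = False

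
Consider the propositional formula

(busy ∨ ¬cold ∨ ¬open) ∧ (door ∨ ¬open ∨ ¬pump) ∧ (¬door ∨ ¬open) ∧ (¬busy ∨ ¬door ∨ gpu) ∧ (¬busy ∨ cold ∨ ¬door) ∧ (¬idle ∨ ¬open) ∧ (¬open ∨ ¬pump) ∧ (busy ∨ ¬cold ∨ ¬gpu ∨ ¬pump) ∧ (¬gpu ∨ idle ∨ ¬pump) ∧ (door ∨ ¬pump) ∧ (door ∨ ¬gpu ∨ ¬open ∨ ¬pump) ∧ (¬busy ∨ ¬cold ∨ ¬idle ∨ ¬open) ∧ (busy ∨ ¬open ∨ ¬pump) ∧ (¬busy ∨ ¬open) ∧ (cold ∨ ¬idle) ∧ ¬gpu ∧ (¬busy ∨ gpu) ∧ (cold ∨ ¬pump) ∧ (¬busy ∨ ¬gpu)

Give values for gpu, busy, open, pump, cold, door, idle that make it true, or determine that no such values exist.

gpu: False, busy: False, open: False, pump: False, cold: False, door: False, idle: False

Unit clause (¬gpu) forces gpu = False.
In (¬busy ∨ gpu) only ¬busy is left, so busy = False.
Set open = False.
Set pump = False.
Set cold = False.
  then (cold ∨ ¬idle) forces idle = False.
Set door = False.
All clauses satisfied.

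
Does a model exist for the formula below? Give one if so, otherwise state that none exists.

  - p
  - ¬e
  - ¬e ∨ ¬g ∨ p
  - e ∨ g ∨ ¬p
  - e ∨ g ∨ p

g: True, p: True, e: False

Unit clause (p) forces p = True.
Unit clause (¬e) forces e = False.
In (e ∨ g ∨ ¬p) only g is left, so g = True.
All clauses satisfied.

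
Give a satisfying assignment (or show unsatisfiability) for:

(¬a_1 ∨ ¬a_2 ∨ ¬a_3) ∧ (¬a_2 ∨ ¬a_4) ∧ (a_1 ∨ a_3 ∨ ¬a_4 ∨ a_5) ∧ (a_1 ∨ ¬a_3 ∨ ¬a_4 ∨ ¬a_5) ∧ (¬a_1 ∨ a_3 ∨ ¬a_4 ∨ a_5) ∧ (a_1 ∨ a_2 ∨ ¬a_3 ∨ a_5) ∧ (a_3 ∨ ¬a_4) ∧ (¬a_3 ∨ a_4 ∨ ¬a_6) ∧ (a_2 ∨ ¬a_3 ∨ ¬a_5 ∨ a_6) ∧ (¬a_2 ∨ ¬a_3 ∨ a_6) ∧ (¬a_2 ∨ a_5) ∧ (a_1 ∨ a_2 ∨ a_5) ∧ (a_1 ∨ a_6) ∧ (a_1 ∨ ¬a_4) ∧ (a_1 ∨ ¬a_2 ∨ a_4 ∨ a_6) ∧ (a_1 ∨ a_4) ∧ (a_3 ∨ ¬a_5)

a_1 = True; a_2 = False; a_3 = True; a_4 = False; a_5 = False; a_6 = False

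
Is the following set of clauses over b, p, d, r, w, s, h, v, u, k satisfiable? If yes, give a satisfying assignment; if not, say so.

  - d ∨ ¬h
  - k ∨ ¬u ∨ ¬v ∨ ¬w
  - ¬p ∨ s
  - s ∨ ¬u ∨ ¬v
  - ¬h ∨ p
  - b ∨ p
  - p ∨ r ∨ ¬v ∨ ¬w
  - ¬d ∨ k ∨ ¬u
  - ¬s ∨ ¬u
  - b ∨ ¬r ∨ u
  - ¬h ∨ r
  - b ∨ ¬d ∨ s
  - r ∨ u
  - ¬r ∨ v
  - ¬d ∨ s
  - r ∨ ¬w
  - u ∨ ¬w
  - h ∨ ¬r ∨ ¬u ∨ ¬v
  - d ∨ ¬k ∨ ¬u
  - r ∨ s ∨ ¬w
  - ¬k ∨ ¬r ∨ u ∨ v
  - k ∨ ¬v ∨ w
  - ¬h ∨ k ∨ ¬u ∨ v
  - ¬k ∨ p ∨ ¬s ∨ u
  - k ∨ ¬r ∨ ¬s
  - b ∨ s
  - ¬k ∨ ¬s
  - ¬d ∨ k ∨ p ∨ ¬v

Try b = False:
  (b ∨ p) forces p = True.
  (¬p ∨ s) forces s = True.
  (¬s ∨ ¬u) forces u = False.
  (b ∨ ¬r ∨ u) forces r = False.
  clause (r ∨ u) is falsified — backtrack.
So b = True.
Set p = False.
  then (¬h ∨ p) forces h = False.
Set d = False.
Set r = True.
  then (¬r ∨ v) forces v = True.
  then (h ∨ ¬r ∨ ¬u ∨ ¬v) forces u = False.
  then (u ∨ ¬w) forces w = False.
  then (k ∨ ¬v ∨ w) forces k = True.
  then (¬k ∨ p ∨ ¬s ∨ u) forces s = False.
All clauses satisfied.

b = True, p = False, d = False, r = True, w = False, s = False, h = False, v = True, u = False, k = True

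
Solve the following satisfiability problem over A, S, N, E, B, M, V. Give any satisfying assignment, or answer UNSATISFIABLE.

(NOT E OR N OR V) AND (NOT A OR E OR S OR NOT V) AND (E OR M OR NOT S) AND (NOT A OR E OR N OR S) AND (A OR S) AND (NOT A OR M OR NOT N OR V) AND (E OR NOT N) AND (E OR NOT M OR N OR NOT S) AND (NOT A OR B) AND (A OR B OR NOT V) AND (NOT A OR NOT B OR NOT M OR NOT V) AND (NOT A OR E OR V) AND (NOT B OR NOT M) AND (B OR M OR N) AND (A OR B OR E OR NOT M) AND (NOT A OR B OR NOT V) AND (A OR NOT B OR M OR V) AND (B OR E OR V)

Set A = False.
  then (A OR S) forces S = True.
Set N = True.
  then (E OR NOT N) forces E = True.
Set B = True.
  then (NOT B OR NOT M) forces M = False.
  then (A OR NOT B OR M OR V) forces V = True.
All clauses satisfied.

A=F, S=T, N=T, E=T, B=T, M=F, V=T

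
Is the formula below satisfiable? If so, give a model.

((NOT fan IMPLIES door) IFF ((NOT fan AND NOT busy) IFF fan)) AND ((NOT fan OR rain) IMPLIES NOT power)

rain: False; door: False; fan: False; power: False; busy: False

  (NOT fan IMPLIES door) IFF ((NOT fan AND NOT busy) IFF fan) = True
    NOT fan IMPLIES door = False
      NOT fan = True
    (NOT fan AND NOT busy) IFF fan = False
      NOT fan AND NOT busy = True
        NOT fan = True
        NOT busy = True
  (NOT fan OR rain) IMPLIES NOT power = True
    NOT fan OR rain = True
      NOT fan = True
    NOT power = True
Both conjuncts True, so the formula holds.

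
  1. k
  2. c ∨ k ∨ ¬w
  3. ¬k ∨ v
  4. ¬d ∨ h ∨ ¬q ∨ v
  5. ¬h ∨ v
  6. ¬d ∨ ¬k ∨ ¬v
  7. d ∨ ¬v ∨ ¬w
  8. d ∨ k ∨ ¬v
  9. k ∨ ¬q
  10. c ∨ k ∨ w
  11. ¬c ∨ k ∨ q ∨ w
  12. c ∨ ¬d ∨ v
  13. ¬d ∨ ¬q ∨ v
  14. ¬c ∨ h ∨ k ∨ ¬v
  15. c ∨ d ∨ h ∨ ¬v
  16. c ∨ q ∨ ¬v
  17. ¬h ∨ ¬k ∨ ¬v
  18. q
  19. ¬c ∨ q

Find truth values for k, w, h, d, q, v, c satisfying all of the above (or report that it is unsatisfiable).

k=T, w=F, h=F, d=F, q=T, v=T, c=T

Unit clause (k) forces k = True.
In (¬k ∨ v) only v is left, so v = True.
In (¬d ∨ ¬k ∨ ¬v) only ¬d is left, so d = False.
In (d ∨ ¬v ∨ ¬w) only ¬w is left, so w = False.
In (¬h ∨ ¬k ∨ ¬v) only ¬h is left, so h = False.
Unit clause (q) forces q = True.
In (c ∨ d ∨ h ∨ ¬v) only c is left, so c = True.
All clauses satisfied.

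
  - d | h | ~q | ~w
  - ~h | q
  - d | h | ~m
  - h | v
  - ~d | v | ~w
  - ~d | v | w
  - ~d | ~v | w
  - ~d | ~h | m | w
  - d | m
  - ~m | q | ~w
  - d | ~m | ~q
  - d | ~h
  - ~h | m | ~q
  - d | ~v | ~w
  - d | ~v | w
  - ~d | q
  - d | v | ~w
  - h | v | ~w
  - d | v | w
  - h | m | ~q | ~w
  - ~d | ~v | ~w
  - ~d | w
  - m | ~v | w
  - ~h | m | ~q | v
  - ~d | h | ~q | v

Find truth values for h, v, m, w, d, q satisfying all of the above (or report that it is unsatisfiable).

UNSATISFIABLE

Case d = True:
  (~d | q) forces q = True.
  (~d | w) forces w = True.
  (~d | v | ~w) forces v = True.
  Clause (~d | ~v | ~w) is falsified — contradiction.
Case d = False:
  (d | m) forces m = True.
  (d | h | ~m) forces h = True.
  Clause (d | ~h) is falsified — contradiction.
Both cases fail, so the formula is unsatisfiable.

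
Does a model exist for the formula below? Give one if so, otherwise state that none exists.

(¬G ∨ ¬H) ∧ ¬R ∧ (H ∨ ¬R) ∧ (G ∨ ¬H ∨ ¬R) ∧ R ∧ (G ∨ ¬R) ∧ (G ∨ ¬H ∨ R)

UNSATISFIABLE

Case R = True:
  Clause (¬R) is falsified — contradiction.
Case R = False:
  Clause (R) is falsified — contradiction.
Both cases fail, so the formula is unsatisfiable.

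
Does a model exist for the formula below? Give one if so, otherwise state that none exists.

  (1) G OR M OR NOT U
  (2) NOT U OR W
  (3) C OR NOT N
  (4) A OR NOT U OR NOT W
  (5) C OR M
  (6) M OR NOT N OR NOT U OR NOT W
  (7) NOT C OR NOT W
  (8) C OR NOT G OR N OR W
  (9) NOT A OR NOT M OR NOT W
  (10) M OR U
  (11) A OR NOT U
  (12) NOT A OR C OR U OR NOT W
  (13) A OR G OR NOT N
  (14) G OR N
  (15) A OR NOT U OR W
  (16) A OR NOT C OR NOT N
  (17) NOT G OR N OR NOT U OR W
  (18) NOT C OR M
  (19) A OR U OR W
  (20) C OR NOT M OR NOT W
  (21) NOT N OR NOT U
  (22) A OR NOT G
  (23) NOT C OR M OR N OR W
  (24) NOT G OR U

N=T; A=T; M=T; W=F; U=F; G=F; C=T

Set N = True.
  then (C OR NOT N) forces C = True.
  then (NOT C OR NOT W) forces W = False.
  then (A OR NOT C OR NOT N) forces A = True.
  then (NOT C OR M) forces M = True.
  then (NOT N OR NOT U) forces U = False.
  then (NOT G OR U) forces G = False.
All clauses satisfied.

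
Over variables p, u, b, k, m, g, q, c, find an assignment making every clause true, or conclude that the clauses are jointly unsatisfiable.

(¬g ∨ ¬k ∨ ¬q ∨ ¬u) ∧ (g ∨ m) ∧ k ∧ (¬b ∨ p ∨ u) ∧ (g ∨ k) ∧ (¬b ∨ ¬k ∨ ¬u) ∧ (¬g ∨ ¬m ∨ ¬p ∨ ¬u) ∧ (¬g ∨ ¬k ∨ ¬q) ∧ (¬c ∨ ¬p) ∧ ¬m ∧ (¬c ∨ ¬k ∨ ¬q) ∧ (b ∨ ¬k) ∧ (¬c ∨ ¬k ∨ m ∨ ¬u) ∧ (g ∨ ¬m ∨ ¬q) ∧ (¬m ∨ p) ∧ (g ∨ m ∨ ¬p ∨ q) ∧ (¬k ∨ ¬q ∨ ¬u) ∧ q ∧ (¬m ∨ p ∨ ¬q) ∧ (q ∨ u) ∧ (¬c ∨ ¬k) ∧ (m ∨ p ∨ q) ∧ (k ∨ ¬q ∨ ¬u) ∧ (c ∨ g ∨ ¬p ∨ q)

Unsatisfiable — no assignment works.

Case k = True:
  (¬m) forces m = False.
  (g ∨ m) forces g = True.
  (¬g ∨ ¬k ∨ ¬q) forces q = False.
  Clause (q) is falsified — contradiction.
Case k = False:
  Clause (k) is falsified — contradiction.
Both cases fail, so the formula is unsatisfiable.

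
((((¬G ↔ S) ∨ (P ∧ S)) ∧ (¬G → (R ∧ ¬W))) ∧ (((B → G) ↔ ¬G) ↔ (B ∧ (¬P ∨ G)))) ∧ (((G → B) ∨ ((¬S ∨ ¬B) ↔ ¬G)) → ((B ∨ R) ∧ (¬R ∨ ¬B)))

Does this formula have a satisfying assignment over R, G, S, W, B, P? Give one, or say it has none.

R=T; G=T; S=T; W=T; B=F; P=T

  (((¬G ↔ S) ∨ (P ∧ S)) ∧ (¬G → (R ∧ ¬W))) ∧ (((B → G) ↔ ¬G) ↔ (B ∧ (¬P ∨ G))) = True
    ((¬G ↔ S) ∨ (P ∧ S)) ∧ (¬G → (R ∧ ¬W)) = True
      (¬G ↔ S) ∨ (P ∧ S) = True
        ¬G ↔ S = False
          ¬G = False
        P ∧ S = True
      ¬G → (R ∧ ¬W) = True
        ¬G = False
        R ∧ ¬W = False
          ¬W = False
    ((B → G) ↔ ¬G) ↔ (B ∧ (¬P ∨ G)) = True
      (B → G) ↔ ¬G = False
        B → G = True
        ¬G = False
      B ∧ (¬P ∨ G) = False
        ¬P ∨ G = True
          ¬P = False
  ((G → B) ∨ ((¬S ∨ ¬B) ↔ ¬G)) → ((B ∨ R) ∧ (¬R ∨ ¬B)) = True
    (G → B) ∨ ((¬S ∨ ¬B) ↔ ¬G) = False
      G → B = False
      (¬S ∨ ¬B) ↔ ¬G = False
        ¬S ∨ ¬B = True
          ¬S = False
          ¬B = True
        ¬G = False
    (B ∨ R) ∧ (¬R ∨ ¬B) = True
      B ∨ R = True
      ¬R ∨ ¬B = True
        ¬R = False
        ¬B = True
Both conjuncts True, so the formula holds.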